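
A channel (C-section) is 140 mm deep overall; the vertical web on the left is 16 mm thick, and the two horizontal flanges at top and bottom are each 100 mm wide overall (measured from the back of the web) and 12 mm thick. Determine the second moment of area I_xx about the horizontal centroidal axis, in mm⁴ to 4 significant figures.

I_xx ≈ 1.194 × 10⁷ mm⁴

Decompose the section into non-overlapping parts with the origin at the bottom-left of its bounding rectangle.
Web: 16 × 140, A = 2 240 mm², y = 70 mm, Ī = 3 658 667 mm⁴.
Top flange (beyond web): 84 × 12, A = 1 008 mm², y = 134 mm, Ī = 12 096 mm⁴.
Bottom flange (beyond web): 84 × 12, A = 1 008 mm², y = 6 mm, Ī = 12 096 mm⁴.
By symmetry the centroid is at mid-height, ȳ = 70 mm.
Transfer each piece to the horizontal centroidal axis using Ī + A·d² with d = y − 70:
  web: d = 0 mm → contributes +3 658 667 mm⁴
  top flange (beyond web): d = 64 mm → contributes +4 140 864 mm⁴
  bottom flange (beyond web): d = -64 mm → contributes +4 140 864 mm⁴
Total I = 11 940 395 mm⁴.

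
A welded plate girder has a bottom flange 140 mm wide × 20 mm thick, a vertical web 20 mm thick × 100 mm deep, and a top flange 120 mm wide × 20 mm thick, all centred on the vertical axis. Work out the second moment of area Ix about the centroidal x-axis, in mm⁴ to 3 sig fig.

Ix ≈ 2.05 × 10⁷ mm⁴

Treat the section as a set of non-overlapping primitives; coordinates are from the bounding-box lower-left.
Bottom plate: 140 × 20, A = 2 800 mm², y = 10 mm, Ī = 93 333 mm⁴.
Web plate: 20 × 100, A = 2 000 mm², y = 70 mm, Ī = 1 666 667 mm⁴.
Top plate: 120 × 20, A = 2 400 mm², y = 130 mm, Ī = 80 000 mm⁴.
Centroid: ȳ = ΣA·y / ΣA = 66.667 mm.
Transfer each piece to the centroidal x-axis using Ī + A·d² with d = y − 66.667:
  bottom plate: d = -56.667 mm → contributes +9 084 444 mm⁴
  web plate: d = 3.3333 mm → contributes +1 688 889 mm⁴
  top plate: d = 63.333 mm → contributes +9 706 667 mm⁴
Total I = 20 480 000 mm⁴.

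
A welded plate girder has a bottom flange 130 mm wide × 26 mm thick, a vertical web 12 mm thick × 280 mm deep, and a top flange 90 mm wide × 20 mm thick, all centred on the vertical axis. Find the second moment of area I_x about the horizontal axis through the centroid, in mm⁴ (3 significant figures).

I_x ≈ 1.35 × 10⁸ mm⁴

Decompose the section into non-overlapping parts with the origin at the bottom-left of its bounding rectangle.
Bottom plate: 130 × 26, A = 3 380 mm², y = 13 mm, Ī = 190 407 mm⁴.
Web plate: 12 × 280, A = 3 360 mm², y = 166 mm, Ī = 21 952 000 mm⁴.
Top plate: 90 × 20, A = 1 800 mm², y = 316 mm, Ī = 60 000 mm⁴.
Centroid: ȳ = ΣA·y / ΣA = 137.06 mm.
Transfer each piece to the horizontal axis through the centroid using Ī + A·d² with d = y − 137.06:
  bottom plate: d = -124.06 mm → contributes +52 212 340 mm⁴
  web plate: d = 28.939 mm → contributes +24 765 906 mm⁴
  top plate: d = 178.94 mm → contributes +57 694 569 mm⁴
Total I = 134 672 815 mm⁴.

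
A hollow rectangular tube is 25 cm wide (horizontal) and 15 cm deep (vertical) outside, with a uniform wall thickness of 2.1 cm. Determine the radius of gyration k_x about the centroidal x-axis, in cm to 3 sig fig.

Break the section into simple shapes (no overlaps), measuring from the bottom-left corner of the bounding box.
Outer rectangle: 25 × 15, A = 375 cm², y = 7.5 cm, Ī = 7031.3 cm⁴.
Inner void (subtracted): 20.8 × 10.8, A = 224.64 cm², y = 7.5 cm, Ī = 2183.5 cm⁴.
By symmetry the centroid is at mid-height, ȳ = 7.5 cm.
All pieces are centred on the centroidal x-axis, so I = ΣĪ (holes subtracted) = 4847.7 cm⁴.
Radius of gyration: k = √(I/A) = √(4847.7 / 150.36) = 5.6781 cm.

k_x ≈ 5.68 cm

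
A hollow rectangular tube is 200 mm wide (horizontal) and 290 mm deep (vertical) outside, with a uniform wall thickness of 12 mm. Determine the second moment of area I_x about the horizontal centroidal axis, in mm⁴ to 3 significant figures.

Treat the section as a set of non-overlapping primitives; coordinates are from the bounding-box lower-left.
Outer rectangle: 200 × 290, A = 58 000 mm², y = 145 mm, Ī = 406 483 333 mm⁴.
Inner void (subtracted): 176 × 266, A = 46 816 mm², y = 145 mm, Ī = 276 042 741 mm⁴.
By symmetry the centroid is at mid-height, ȳ = 145 mm.
All pieces are centred on the horizontal centroidal axis, so I = ΣĪ (holes subtracted) = 130 440 592 mm⁴.

I_x ≈ 1.30 × 10⁸ mm⁴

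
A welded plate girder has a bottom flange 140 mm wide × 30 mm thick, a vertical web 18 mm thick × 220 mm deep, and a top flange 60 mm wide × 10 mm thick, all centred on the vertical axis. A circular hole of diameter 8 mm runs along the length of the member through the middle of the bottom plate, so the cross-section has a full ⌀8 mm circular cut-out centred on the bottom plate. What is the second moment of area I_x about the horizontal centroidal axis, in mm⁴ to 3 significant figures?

Decompose the section into non-overlapping parts with the origin at the bottom-left of its bounding rectangle.
Bottom plate: 140 × 30, A = 4 200 mm², y = 15 mm, Ī = 315 000 mm⁴.
Web plate: 18 × 220, A = 3 960 mm², y = 140 mm, Ī = 15 972 000 mm⁴.
Top plate: 60 × 10, A = 600 mm², y = 255 mm, Ī = 5 000 mm⁴.
Hole (subtracted): ⌀8, A = 50.265 mm², y = 15 mm, Ī = 201.06 mm⁴.
Centroid: ȳ = ΣA·y / ΣA = 88.366 mm.
Transfer each piece to the horizontal centroidal axis using Ī + A·d² with d = y − 88.366:
  bottom plate: d = -73.366 mm → contributes +22 921 908 mm⁴
  web plate: d = 51.634 mm → contributes +26 529 561 mm⁴
  top plate: d = 166.63 mm → contributes +16 665 097 mm⁴
  hole: d = -73.366 mm → contributes −270 760 mm⁴
Total I = 65 845 806 mm⁴.

I_x ≈ 6.58 × 10⁷ mm⁴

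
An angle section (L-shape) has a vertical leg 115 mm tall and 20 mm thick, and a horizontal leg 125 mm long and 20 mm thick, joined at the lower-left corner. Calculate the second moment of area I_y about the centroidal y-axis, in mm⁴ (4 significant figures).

I_y ≈ 6.294 × 10⁶ mm⁴

Decompose the section into non-overlapping parts with the origin at the bottom-left of its bounding rectangle.
Vertical leg: 20 × 115, A = 2 300 mm², x = 10 mm, Ī = 76666.7 mm⁴.
Horizontal leg (remainder): 105 × 20, A = 2 100 mm², x = 72.5 mm, Ī = 1 929 375 mm⁴.
Centroid: x̄ = ΣA·x / ΣA = 39.8295 mm.
Transfer each piece to the centroidal y-axis using Ī + A·d² with d = x − 39.8295:
  vertical leg: d = -29.8295 mm → contributes +2 123 211 mm⁴
  horizontal leg (remainder): d = 32.6705 mm → contributes +4 170 828 mm⁴
Total I = 6 294 039 mm⁴.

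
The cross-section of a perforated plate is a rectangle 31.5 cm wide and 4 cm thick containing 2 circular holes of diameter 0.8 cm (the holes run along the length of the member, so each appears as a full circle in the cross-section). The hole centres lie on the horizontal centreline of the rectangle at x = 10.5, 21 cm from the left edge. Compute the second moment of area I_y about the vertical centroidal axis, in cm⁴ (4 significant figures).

I_y ≈ 1.039 × 10⁴ cm⁴

Break the section into simple shapes (no overlaps), measuring from the bottom-left corner of the bounding box.
Plate: 31.5 × 4, A = 126 cm², x = 15.75 cm, Ī = 10418.6 cm⁴.
Hole 1 (subtracted): ⌀0.8, A = 0.502655 cm², x = 10.5 cm, Ī = 0.0201062 cm⁴.
Hole 2 (subtracted): ⌀0.8, A = 0.502655 cm², x = 21 cm, Ī = 0.0201062 cm⁴.
By symmetry the centroid is at mid-width, x̄ = 15.75 cm.
Transfer each piece to the vertical centroidal axis using Ī + A·d² with d = x − 15.75:
  plate: d = 0 cm → contributes +10418.6 cm⁴
  hole 1: d = -5.25 cm → contributes −13.8745 cm⁴
  hole 2: d = 5.25 cm → contributes −13.8745 cm⁴
Total I = 10390.9 cm⁴.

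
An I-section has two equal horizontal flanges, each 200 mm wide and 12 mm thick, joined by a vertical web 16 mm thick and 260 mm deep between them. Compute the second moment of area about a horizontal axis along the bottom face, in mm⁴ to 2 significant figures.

I_base ≈ 2.9 × 10⁸ mm⁴

Split into non-overlapping primitives; take the origin at the lower-left of the bounding box.
Bottom flange: 200 × 12, A = 2 400 mm², y = 6 mm, Ī = 28 800 mm⁴.
Web: 16 × 260, A = 4 160 mm², y = 142 mm, Ī = 23 434 667 mm⁴.
Top flange: 200 × 12, A = 2 400 mm², y = 278 mm, Ī = 28 800 mm⁴.
Transfer each piece to the bottom edge using Ī + A·d² with d = y − 0:
  bottom flange: d = 6 mm → contributes +115 200 mm⁴
  web: d = 142 mm → contributes +107 316 907 mm⁴
  top flange: d = 278 mm → contributes +185 510 400 mm⁴
Total I = 292 942 507 mm⁴.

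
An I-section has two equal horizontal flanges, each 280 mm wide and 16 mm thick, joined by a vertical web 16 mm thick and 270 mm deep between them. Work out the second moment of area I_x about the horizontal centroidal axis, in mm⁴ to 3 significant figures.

Decompose the section into non-overlapping parts with the origin at the bottom-left of its bounding rectangle.
Bottom flange: 280 × 16, A = 4 480 mm², y = 8 mm, Ī = 95 573 mm⁴.
Web: 16 × 270, A = 4 320 mm², y = 151 mm, Ī = 26 244 000 mm⁴.
Top flange: 280 × 16, A = 4 480 mm², y = 294 mm, Ī = 95 573 mm⁴.
By symmetry the centroid is at mid-height, ȳ = 151 mm.
Transfer each piece to the horizontal centroidal axis using Ī + A·d² with d = y − 151:
  bottom flange: d = -143 mm → contributes +91 707 093 mm⁴
  web: d = 0 mm → contributes +26 244 000 mm⁴
  top flange: d = 143 mm → contributes +91 707 093 mm⁴
Total I = 209 658 187 mm⁴.

I_x ≈ 2.10 × 10⁸ mm⁴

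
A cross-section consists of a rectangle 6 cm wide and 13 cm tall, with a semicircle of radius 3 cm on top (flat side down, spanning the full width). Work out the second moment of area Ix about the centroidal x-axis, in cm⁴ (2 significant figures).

Ix ≈ 1800 cm⁴

Decompose the section into non-overlapping parts with the origin at the bottom-left of its bounding rectangle.
Rectangular body: 6 × 13, A = 78 cm², y = 6.5 cm, Ī = 1 099 cm⁴.
Semicircular cap: semicircle r = 3, A = 14.14 cm², y = 14.27 cm, Ī = 8.89 cm⁴.
Centroid: ȳ = ΣA·y / ΣA = 7.693 cm.
Transfer each piece to the centroidal x-axis using Ī + A·d² with d = y − 7.693:
  rectangular body: d = -1.193 cm → contributes +1 209 cm⁴
  semicircular cap: d = 6.581 cm → contributes +621.1 cm⁴
Total I = 1 831 cm⁴.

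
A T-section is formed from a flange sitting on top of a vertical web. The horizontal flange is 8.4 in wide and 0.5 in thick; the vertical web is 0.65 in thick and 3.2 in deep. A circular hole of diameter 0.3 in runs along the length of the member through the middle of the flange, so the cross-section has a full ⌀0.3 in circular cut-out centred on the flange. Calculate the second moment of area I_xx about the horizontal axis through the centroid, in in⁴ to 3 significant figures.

I_xx ≈ 6.60 in⁴

Treat the section as a set of non-overlapping primitives; coordinates are from the bounding-box lower-left.
Flange: 8.4 × 0.5, A = 4.2 in², y = 3.45 in, Ī = 0.0875 in⁴.
Web: 0.65 × 3.2, A = 2.08 in², y = 1.6 in, Ī = 1.7749 in⁴.
Hole (subtracted): ⌀0.3, A = 0.070686 in², y = 3.45 in, Ī = 0.00039761 in⁴.
Centroid: ȳ = ΣA·y / ΣA = 2.8303 in.
Transfer each piece to the horizontal axis through the centroid using Ī + A·d² with d = y − 2.8303:
  flange: d = 0.61971 in → contributes +1.7005 in⁴
  web: d = -1.2303 in → contributes +4.9232 in⁴
  hole: d = 0.61971 in → contributes −0.027544 in⁴
Total I = 6.5962 in⁴.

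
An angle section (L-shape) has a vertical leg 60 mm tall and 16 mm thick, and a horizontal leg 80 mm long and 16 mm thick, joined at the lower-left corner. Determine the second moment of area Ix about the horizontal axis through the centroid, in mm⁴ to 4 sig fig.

Split into non-overlapping primitives; take the origin at the lower-left of the bounding box.
Vertical leg: 16 × 60, A = 960 mm², y = 30 mm, Ī = 288 000 mm⁴.
Horizontal leg (remainder): 64 × 16, A = 1 024 mm², y = 8 mm, Ī = 21845.3 mm⁴.
Centroid: ȳ = ΣA·y / ΣA = 18.6452 mm.
Transfer each piece to the horizontal axis through the centroid using Ī + A·d² with d = y − 18.6452:
  vertical leg: d = 11.3548 mm → contributes +411 775 mm⁴
  horizontal leg (remainder): d = -10.6452 mm → contributes +137 884 mm⁴
Total I = 549 660 mm⁴.

Ix ≈ 5.497 × 10⁵ mm⁴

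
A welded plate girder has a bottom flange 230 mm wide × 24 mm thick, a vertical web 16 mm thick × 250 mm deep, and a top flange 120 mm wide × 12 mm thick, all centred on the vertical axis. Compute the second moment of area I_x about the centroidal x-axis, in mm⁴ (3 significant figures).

Treat the section as a set of non-overlapping primitives; coordinates are from the bounding-box lower-left.
Bottom plate: 230 × 24, A = 5 520 mm², y = 12 mm, Ī = 264 960 mm⁴.
Web plate: 16 × 250, A = 4 000 mm², y = 149 mm, Ī = 20 833 333 mm⁴.
Top plate: 120 × 12, A = 1 440 mm², y = 280 mm, Ī = 17 280 mm⁴.
Centroid: ȳ = ΣA·y / ΣA = 97.212 mm.
Transfer each piece to the centroidal x-axis using Ī + A·d² with d = y − 97.212:
  bottom plate: d = -85.212 mm → contributes +40 345 847 mm⁴
  web plate: d = 51.788 mm → contributes +31 561 454 mm⁴
  top plate: d = 182.79 mm → contributes +48 129 941 mm⁴
Total I = 120 037 242 mm⁴.

I_x ≈ 1.20 × 10⁸ mm⁴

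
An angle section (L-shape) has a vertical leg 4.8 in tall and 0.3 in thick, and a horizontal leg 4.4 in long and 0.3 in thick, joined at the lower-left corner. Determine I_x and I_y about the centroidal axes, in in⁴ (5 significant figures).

Treat the section as a set of non-overlapping primitives; coordinates are from the bounding-box lower-left.
Vertical leg: 0.3 × 4.8, A = 1.44 in², y = 2.4 in, Ī = 2.7648 in⁴.
Horizontal leg (remainder): 4.1 × 0.3, A = 1.23 in², y = 0.15 in, Ī = 0.009225 in⁴.
Centroid: ȳ = ΣA·y / ΣA = 1.363483 in.
Transfer each piece to the centroidal x-axis using Ī + A·d² with d = y − 1.363483:
  vertical leg: d = 1.036517 in → contributes +4.311889 in⁴
  horizontal leg (remainder): d = -1.213483 in → contributes +1.820451 in⁴
Total I = 6.13234 in⁴.
For the y-axis: x̄ = 1.163483 in.
Repeating about the centroidal y-axis gives I_y = 4.94454 in⁴.

I_x ≈ 6.1323 in⁴, I_y ≈ 4.9445 in⁴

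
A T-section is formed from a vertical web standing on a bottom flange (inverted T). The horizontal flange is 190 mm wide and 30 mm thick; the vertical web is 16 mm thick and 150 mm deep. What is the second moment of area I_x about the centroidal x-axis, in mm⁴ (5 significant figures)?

Break the section into simple shapes (no overlaps), measuring from the bottom-left corner of the bounding box.
Flange: 190 × 30, A = 5 700 mm², y = 15 mm, Ī = 427 500 mm⁴.
Web: 16 × 150, A = 2 400 mm², y = 105 mm, Ī = 4 500 000 mm⁴.
Centroid: ȳ = ΣA·y / ΣA = 41.66667 mm.
Transfer each piece to the centroidal x-axis using Ī + A·d² with d = y − 41.66667:
  flange: d = -26.66667 mm → contributes +4 480 833 mm⁴
  web: d = 63.33333 mm → contributes +14 126 667 mm⁴
Total I = 18 607 500 mm⁴.

I_x ≈ 1.8608 × 10⁷ mm⁴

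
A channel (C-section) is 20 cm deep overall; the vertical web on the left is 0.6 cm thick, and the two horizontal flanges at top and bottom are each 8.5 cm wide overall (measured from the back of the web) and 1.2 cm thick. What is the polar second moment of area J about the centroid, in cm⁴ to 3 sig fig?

Split into non-overlapping primitives; take the origin at the lower-left of the bounding box.
Web: 0.6 × 20, A = 12 cm², y = 10 cm, Ī = 400 cm⁴.
Top flange (beyond web): 7.9 × 1.2, A = 9.48 cm², y = 19.4 cm, Ī = 1.1376 cm⁴.
Bottom flange (beyond web): 7.9 × 1.2, A = 9.48 cm², y = 0.6 cm, Ī = 1.1376 cm⁴.
By symmetry the centroid is at mid-height, ȳ = 10 cm.
Transfer each piece to the centroidal x-axis using Ī + A·d² with d = y − 10:
  web: d = 0 cm → contributes +400 cm⁴
  top flange (beyond web): d = 9.4 cm → contributes +838.79 cm⁴
  bottom flange (beyond web): d = -9.4 cm → contributes +838.79 cm⁴
Total I = 2077.6 cm⁴.
For the y-axis: x̄ = 2.9027 cm.
Repeating about the centroidal y-axis gives I_y = 231.71 cm⁴.
Polar second moment: J = I_x + I_y = 2309.3 cm⁴.

J ≈ 2310 cm⁴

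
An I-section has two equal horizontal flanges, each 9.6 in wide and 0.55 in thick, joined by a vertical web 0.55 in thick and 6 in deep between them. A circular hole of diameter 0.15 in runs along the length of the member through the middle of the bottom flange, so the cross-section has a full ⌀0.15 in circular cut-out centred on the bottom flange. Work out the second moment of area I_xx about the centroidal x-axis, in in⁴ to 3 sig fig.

I_xx ≈ 123 in⁴

Break the section into simple shapes (no overlaps), measuring from the bottom-left corner of the bounding box.
Bottom flange: 9.6 × 0.55, A = 5.28 in², y = 0.275 in, Ī = 0.1331 in⁴.
Web: 0.55 × 6, A = 3.3 in², y = 3.55 in, Ī = 9.9 in⁴.
Top flange: 9.6 × 0.55, A = 5.28 in², y = 6.825 in, Ī = 0.1331 in⁴.
Hole (subtracted): ⌀0.15, A = 0.017671 in², y = 0.275 in, Ī = 0.00002485 in⁴.
Centroid: ȳ = ΣA·y / ΣA = 3.5542 in.
Transfer each piece to the centroidal x-axis using Ī + A·d² with d = y − 3.5542:
  bottom flange: d = -3.2792 in → contributes +56.909 in⁴
  web: d = -0.0041809 in → contributes +9.9001 in⁴
  top flange: d = 3.2708 in → contributes +56.62 in⁴
  hole: d = -3.2792 in → contributes −0.19005 in⁴
Total I = 123.24 in⁴.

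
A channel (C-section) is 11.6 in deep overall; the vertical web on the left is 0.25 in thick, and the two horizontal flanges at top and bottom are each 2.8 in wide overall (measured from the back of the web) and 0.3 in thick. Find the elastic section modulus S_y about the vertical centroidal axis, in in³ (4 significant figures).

Break the section into simple shapes (no overlaps), measuring from the bottom-left corner of the bounding box.
Web: 0.25 × 11.6, A = 2.9 in², x = 0.125 in, Ī = 0.0151042 in⁴.
Top flange (beyond web): 2.55 × 0.3, A = 0.765 in², x = 1.525 in, Ī = 0.414534 in⁴.
Bottom flange (beyond web): 2.55 × 0.3, A = 0.765 in², x = 1.525 in, Ī = 0.414534 in⁴.
Centroid: x̄ = ΣA·x / ΣA = 0.608521 in.
Transfer each piece to the vertical centroidal axis using Ī + A·d² with d = x − 0.608521:
  web: d = -0.483521 in → contributes +0.693104 in⁴
  top flange (beyond web): d = 0.916479 in → contributes +1.05708 in⁴
  bottom flange (beyond web): d = 0.916479 in → contributes +1.05708 in⁴
Total I = 2.80727 in⁴.
Extreme fibre distance c = 2.19148 in; S = I/c = 1.28099 in³.

S_y ≈ 1.281 in³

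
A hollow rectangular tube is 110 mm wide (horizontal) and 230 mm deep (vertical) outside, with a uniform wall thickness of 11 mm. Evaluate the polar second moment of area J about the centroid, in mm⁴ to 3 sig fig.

J ≈ 5.92 × 10⁷ mm⁴

Break the section into simple shapes (no overlaps), measuring from the bottom-left corner of the bounding box.
Outer rectangle: 110 × 230, A = 25 300 mm², y = 115 mm, Ī = 111 530 833 mm⁴.
Inner void (subtracted): 88 × 208, A = 18 304 mm², y = 115 mm, Ī = 65 992 021 mm⁴.
By symmetry the centroid is at mid-height, ȳ = 115 mm.
All pieces are centred on the centroidal x-axis, so I = ΣĪ (holes subtracted) = 45 538 812 mm⁴.
Repeating about the centroidal y-axis gives I_y = 13 698 652 mm⁴.
Polar second moment: J = I_x + I_y = 59 237 464 mm⁴.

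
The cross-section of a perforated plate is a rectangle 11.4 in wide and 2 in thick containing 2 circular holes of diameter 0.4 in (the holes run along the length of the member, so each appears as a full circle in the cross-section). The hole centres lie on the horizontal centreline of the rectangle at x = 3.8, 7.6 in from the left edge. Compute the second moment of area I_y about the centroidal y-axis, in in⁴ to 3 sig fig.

I_y ≈ 246 in⁴

Split into non-overlapping primitives; take the origin at the lower-left of the bounding box.
Plate: 11.4 × 2, A = 22.8 in², x = 5.7 in, Ī = 246.92 in⁴.
Hole 1 (subtracted): ⌀0.4, A = 0.12566 in², x = 3.8 in, Ī = 0.0012566 in⁴.
Hole 2 (subtracted): ⌀0.4, A = 0.12566 in², x = 7.6 in, Ī = 0.0012566 in⁴.
By symmetry the centroid is at mid-width, x̄ = 5.7 in.
Transfer each piece to the centroidal y-axis using Ī + A·d² with d = x − 5.7:
  plate: d = 0 in → contributes +246.92 in⁴
  hole 1: d = -1.9 in → contributes −0.4549 in⁴
  hole 2: d = 1.9 in → contributes −0.4549 in⁴
Total I = 246.01 in⁴.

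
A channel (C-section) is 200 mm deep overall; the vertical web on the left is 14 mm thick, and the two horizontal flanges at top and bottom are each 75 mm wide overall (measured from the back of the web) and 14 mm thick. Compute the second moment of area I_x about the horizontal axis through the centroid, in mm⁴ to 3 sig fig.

Split into non-overlapping primitives; take the origin at the lower-left of the bounding box.
Web: 14 × 200, A = 2 800 mm², y = 100 mm, Ī = 9 333 333 mm⁴.
Top flange (beyond web): 61 × 14, A = 854 mm², y = 193 mm, Ī = 13 949 mm⁴.
Bottom flange (beyond web): 61 × 14, A = 854 mm², y = 7 mm, Ī = 13 949 mm⁴.
By symmetry the centroid is at mid-height, ȳ = 100 mm.
Transfer each piece to the horizontal axis through the centroid using Ī + A·d² with d = y − 100:
  web: d = 0 mm → contributes +9 333 333 mm⁴
  top flange (beyond web): d = 93 mm → contributes +7 400 195 mm⁴
  bottom flange (beyond web): d = -93 mm → contributes +7 400 195 mm⁴
Total I = 24 133 723 mm⁴.

I_x ≈ 2.41 × 10⁷ mm⁴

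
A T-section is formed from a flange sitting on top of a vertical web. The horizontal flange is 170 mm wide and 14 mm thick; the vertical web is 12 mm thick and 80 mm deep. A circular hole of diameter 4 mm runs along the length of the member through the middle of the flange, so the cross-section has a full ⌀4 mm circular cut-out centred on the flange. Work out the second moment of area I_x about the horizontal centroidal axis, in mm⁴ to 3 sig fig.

I_x ≈ 2.06 × 10⁶ mm⁴

Break the section into simple shapes (no overlaps), measuring from the bottom-left corner of the bounding box.
Flange: 170 × 14, A = 2 380 mm², y = 87 mm, Ī = 38 873 mm⁴.
Web: 12 × 80, A = 960 mm², y = 40 mm, Ī = 512 000 mm⁴.
Hole (subtracted): ⌀4, A = 12.566 mm², y = 87 mm, Ī = 12.566 mm⁴.
Centroid: ȳ = ΣA·y / ΣA = 73.44 mm.
Transfer each piece to the horizontal centroidal axis using Ī + A·d² with d = y − 73.44:
  flange: d = 13.56 mm → contributes +476 493 mm⁴
  web: d = -33.44 mm → contributes +1 585 504 mm⁴
  hole: d = 13.56 mm → contributes −2323.2 mm⁴
Total I = 2 059 674 mm⁴.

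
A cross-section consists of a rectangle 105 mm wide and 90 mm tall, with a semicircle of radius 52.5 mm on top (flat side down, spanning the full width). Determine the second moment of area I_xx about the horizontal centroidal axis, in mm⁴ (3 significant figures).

Break the section into simple shapes (no overlaps), measuring from the bottom-left corner of the bounding box.
Rectangular body: 105 × 90, A = 9 450 mm², y = 45 mm, Ī = 6 378 750 mm⁴.
Semicircular cap: semicircle r = 52.5, A = 4329.5 mm², y = 112.28 mm, Ī = 833 814 mm⁴.
Centroid: ȳ = ΣA·y / ΣA = 66.14 mm.
Transfer each piece to the horizontal centroidal axis using Ī + A·d² with d = y − 66.14:
  rectangular body: d = -21.14 mm → contributes +10 601 887 mm⁴
  semicircular cap: d = 46.142 mm → contributes +10 051 641 mm⁴
Total I = 20 653 528 mm⁴.

I_xx ≈ 2.07 × 10⁷ mm⁴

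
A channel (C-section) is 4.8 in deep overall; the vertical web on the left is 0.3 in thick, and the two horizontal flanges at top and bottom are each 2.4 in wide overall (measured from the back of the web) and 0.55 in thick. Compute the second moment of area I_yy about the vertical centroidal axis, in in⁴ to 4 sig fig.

Treat the section as a set of non-overlapping primitives; coordinates are from the bounding-box lower-left.
Web: 0.3 × 4.8, A = 1.44 in², x = 0.15 in, Ī = 0.0108 in⁴.
Top flange (beyond web): 2.1 × 0.55, A = 1.155 in², x = 1.35 in, Ī = 0.424463 in⁴.
Bottom flange (beyond web): 2.1 × 0.55, A = 1.155 in², x = 1.35 in, Ī = 0.424463 in⁴.
Centroid: x̄ = ΣA·x / ΣA = 0.8892 in.
Transfer each piece to the vertical centroidal axis using Ī + A·d² with d = x − 0.8892:
  web: d = -0.7392 in → contributes +0.79764 in⁴
  top flange (beyond web): d = 0.4608 in → contributes +0.669711 in⁴
  bottom flange (beyond web): d = 0.4608 in → contributes +0.669711 in⁴
Total I = 2.13706 in⁴.

I_yy ≈ 2.137 in⁴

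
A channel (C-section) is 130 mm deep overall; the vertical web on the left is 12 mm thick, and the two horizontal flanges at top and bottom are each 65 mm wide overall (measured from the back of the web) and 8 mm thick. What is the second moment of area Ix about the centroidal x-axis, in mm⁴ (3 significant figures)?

Decompose the section into non-overlapping parts with the origin at the bottom-left of its bounding rectangle.
Web: 12 × 130, A = 1 560 mm², y = 65 mm, Ī = 2 197 000 mm⁴.
Top flange (beyond web): 53 × 8, A = 424 mm², y = 126 mm, Ī = 2261.3 mm⁴.
Bottom flange (beyond web): 53 × 8, A = 424 mm², y = 4 mm, Ī = 2261.3 mm⁴.
By symmetry the centroid is at mid-height, ȳ = 65 mm.
Transfer each piece to the centroidal x-axis using Ī + A·d² with d = y − 65:
  web: d = 0 mm → contributes +2 197 000 mm⁴
  top flange (beyond web): d = 61 mm → contributes +1 579 965 mm⁴
  bottom flange (beyond web): d = -61 mm → contributes +1 579 965 mm⁴
Total I = 5 356 931 mm⁴.

Ix ≈ 5.36 × 10⁶ mm⁴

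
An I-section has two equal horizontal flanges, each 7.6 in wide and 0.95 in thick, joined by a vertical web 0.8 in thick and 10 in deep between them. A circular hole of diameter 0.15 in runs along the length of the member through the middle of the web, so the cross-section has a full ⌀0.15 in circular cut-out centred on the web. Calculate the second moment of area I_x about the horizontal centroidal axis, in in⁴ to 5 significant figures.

I_x ≈ 500.60 in⁴

Treat the section as a set of non-overlapping primitives; coordinates are from the bounding-box lower-left.
Bottom flange: 7.6 × 0.95, A = 7.22 in², y = 0.475 in, Ī = 0.5430042 in⁴.
Web: 0.8 × 10, A = 8 in², y = 5.95 in, Ī = 66.66667 in⁴.
Top flange: 7.6 × 0.95, A = 7.22 in², y = 11.425 in, Ī = 0.5430042 in⁴.
Hole (subtracted): ⌀0.15, A = 0.01767146 in², y = 5.95 in, Ī = 0.00002485049 in⁴.
By symmetry the centroid is at mid-height, ȳ = 5.95 in.
Transfer each piece to the horizontal centroidal axis using Ī + A·d² with d = y − 5.95:
  bottom flange: d = -5.475 in → contributes +216.967 in⁴
  web: d = 0 in → contributes +66.66667 in⁴
  top flange: d = 5.475 in → contributes +216.967 in⁴
  hole: d = 0 in → contributes −0.00002485049 in⁴
Total I = 500.6007 in⁴.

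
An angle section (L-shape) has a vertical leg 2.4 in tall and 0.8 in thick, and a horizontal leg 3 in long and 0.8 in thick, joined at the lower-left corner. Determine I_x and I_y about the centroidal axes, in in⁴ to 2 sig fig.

I_x ≈ 1.6 in⁴, I_y ≈ 2.9 in⁴

Decompose the section into non-overlapping parts with the origin at the bottom-left of its bounding rectangle.
Vertical leg: 0.8 × 2.4, A = 1.92 in², y = 1.2 in, Ī = 0.9216 in⁴.
Horizontal leg (remainder): 2.2 × 0.8, A = 1.76 in², y = 0.4 in, Ī = 0.09387 in⁴.
Centroid: ȳ = ΣA·y / ΣA = 0.8174 in.
Transfer each piece to the centroidal x-axis using Ī + A·d² with d = y − 0.8174:
  vertical leg: d = 0.3826 in → contributes +1.203 in⁴
  horizontal leg (remainder): d = -0.4174 in → contributes +0.4005 in⁴
Total I = 1.603 in⁴.
For the y-axis: x̄ = 1.117 in.
Repeating about the centroidal y-axis gives I_y = 2.878 in⁴.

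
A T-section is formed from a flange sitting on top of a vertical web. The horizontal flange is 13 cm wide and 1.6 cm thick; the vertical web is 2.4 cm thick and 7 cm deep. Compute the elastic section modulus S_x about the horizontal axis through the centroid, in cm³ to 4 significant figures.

Split into non-overlapping primitives; take the origin at the lower-left of the bounding box.
Flange: 13 × 1.6, A = 20.8 cm², y = 7.8 cm, Ī = 4.43733 cm⁴.
Web: 2.4 × 7, A = 16.8 cm², y = 3.5 cm, Ī = 68.6 cm⁴.
Centroid: ȳ = ΣA·y / ΣA = 5.87872 cm.
Transfer each piece to the horizontal axis through the centroid using Ī + A·d² with d = y − 5.87872:
  flange: d = 1.92128 cm → contributes +81.2165 cm⁴
  web: d = -2.37872 cm → contributes +163.66 cm⁴
Total I = 244.876 cm⁴.
Extreme fibre distance c = 5.87872 cm; S = I/c = 41.6547 cm³.

S_x ≈ 41.65 cm³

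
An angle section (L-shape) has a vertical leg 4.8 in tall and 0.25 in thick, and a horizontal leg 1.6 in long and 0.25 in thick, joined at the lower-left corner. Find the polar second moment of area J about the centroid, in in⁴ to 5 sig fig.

J ≈ 3.8952 in⁴

Decompose the section into non-overlapping parts with the origin at the bottom-left of its bounding rectangle.
Vertical leg: 0.25 × 4.8, A = 1.2 in², y = 2.4 in, Ī = 2.304 in⁴.
Horizontal leg (remainder): 1.35 × 0.25, A = 0.3375 in², y = 0.125 in, Ī = 0.001757813 in⁴.
Centroid: ȳ = ΣA·y / ΣA = 1.90061 in.
Transfer each piece to the centroidal x-axis using Ī + A·d² with d = y − 1.90061:
  vertical leg: d = 0.4993902 in → contributes +2.603269 in⁴
  horizontal leg (remainder): d = -1.77561 in → contributes +1.065824 in⁴
Total I = 3.669093 in⁴.
For the y-axis: x̄ = 0.3006098 in.
Repeating about the centroidal y-axis gives I_y = 0.2260932 in⁴.
Polar second moment: J = I_x + I_y = 3.895186 in⁴.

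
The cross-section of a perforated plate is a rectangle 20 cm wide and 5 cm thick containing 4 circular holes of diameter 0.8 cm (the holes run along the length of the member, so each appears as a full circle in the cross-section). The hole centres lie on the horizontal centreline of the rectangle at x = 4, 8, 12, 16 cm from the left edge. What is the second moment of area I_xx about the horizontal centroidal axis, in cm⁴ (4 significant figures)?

I_xx ≈ 208.3 cm⁴

Split into non-overlapping primitives; take the origin at the lower-left of the bounding box.
Plate: 20 × 5, A = 100 cm², y = 2.5 cm, Ī = 208.333 cm⁴.
Hole 1 (subtracted): ⌀0.8, A = 0.502655 cm², y = 2.5 cm, Ī = 0.0201062 cm⁴.
Hole 2 (subtracted): ⌀0.8, A = 0.502655 cm², y = 2.5 cm, Ī = 0.0201062 cm⁴.
Hole 3 (subtracted): ⌀0.8, A = 0.502655 cm², y = 2.5 cm, Ī = 0.0201062 cm⁴.
Hole 4 (subtracted): ⌀0.8, A = 0.502655 cm², y = 2.5 cm, Ī = 0.0201062 cm⁴.
By symmetry the centroid is at mid-height, ȳ = 2.5 cm.
All pieces are centred on the horizontal centroidal axis, so I = ΣĪ (holes subtracted) = 208.253 cm⁴.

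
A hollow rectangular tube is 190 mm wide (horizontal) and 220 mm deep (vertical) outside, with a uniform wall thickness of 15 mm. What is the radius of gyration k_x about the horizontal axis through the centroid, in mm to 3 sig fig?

k_x ≈ 82.3 mm

Decompose the section into non-overlapping parts with the origin at the bottom-left of its bounding rectangle.
Outer rectangle: 190 × 220, A = 41 800 mm², y = 110 mm, Ī = 168 593 333 mm⁴.
Inner void (subtracted): 160 × 190, A = 30 400 mm², y = 110 mm, Ī = 91 453 333 mm⁴.
By symmetry the centroid is at mid-height, ȳ = 110 mm.
All pieces are centred on the horizontal axis through the centroid, so I = ΣĪ (holes subtracted) = 77 140 000 mm⁴.
Radius of gyration: k = √(I/A) = √(77 140 000 / 11 400) = 82.26 mm.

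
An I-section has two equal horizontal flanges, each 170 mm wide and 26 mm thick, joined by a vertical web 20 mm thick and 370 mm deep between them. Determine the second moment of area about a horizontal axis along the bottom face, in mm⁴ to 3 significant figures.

I_base ≈ 1.15 × 10⁹ mm⁴

Decompose the section into non-overlapping parts with the origin at the bottom-left of its bounding rectangle.
Bottom flange: 170 × 26, A = 4 420 mm², y = 13 mm, Ī = 248 993 mm⁴.
Web: 20 × 370, A = 7 400 mm², y = 211 mm, Ī = 84 421 667 mm⁴.
Top flange: 170 × 26, A = 4 420 mm², y = 409 mm, Ī = 248 993 mm⁴.
Transfer each piece to the bottom edge using Ī + A·d² with d = y − 0:
  bottom flange: d = 13 mm → contributes +995 973 mm⁴
  web: d = 211 mm → contributes +413 877 067 mm⁴
  top flange: d = 409 mm → contributes +739 631 013 mm⁴
Total I = 1 154 504 053 mm⁴.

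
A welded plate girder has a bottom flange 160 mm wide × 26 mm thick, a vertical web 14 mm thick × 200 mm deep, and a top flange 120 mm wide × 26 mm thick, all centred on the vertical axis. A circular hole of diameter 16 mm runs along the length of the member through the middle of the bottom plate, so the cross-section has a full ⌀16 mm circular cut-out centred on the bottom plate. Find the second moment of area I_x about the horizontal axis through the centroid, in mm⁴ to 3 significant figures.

I_x ≈ 9.92 × 10⁷ mm⁴

Decompose the section into non-overlapping parts with the origin at the bottom-left of its bounding rectangle.
Bottom plate: 160 × 26, A = 4 160 mm², y = 13 mm, Ī = 234 347 mm⁴.
Web plate: 14 × 200, A = 2 800 mm², y = 126 mm, Ī = 9 333 333 mm⁴.
Top plate: 120 × 26, A = 3 120 mm², y = 239 mm, Ī = 175 760 mm⁴.
Hole (subtracted): ⌀16, A = 201.06 mm², y = 13 mm, Ī = 3 217 mm⁴.
Centroid: ȳ = ΣA·y / ΣA = 116.4 mm.
Transfer each piece to the horizontal axis through the centroid using Ī + A·d² with d = y − 116.4:
  bottom plate: d = -103.4 mm → contributes +44 714 528 mm⁴
  web plate: d = 9.5962 mm → contributes +9 591 176 mm⁴
  top plate: d = 122.6 mm → contributes +47 068 804 mm⁴
  hole: d = -103.4 mm → contributes −2 153 042 mm⁴
Total I = 99 221 466 mm⁴.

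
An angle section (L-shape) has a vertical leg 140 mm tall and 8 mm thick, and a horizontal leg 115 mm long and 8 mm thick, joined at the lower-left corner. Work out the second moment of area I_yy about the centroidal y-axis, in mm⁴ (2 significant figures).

I_yy ≈ 2.4 × 10⁶ mm⁴

Split into non-overlapping primitives; take the origin at the lower-left of the bounding box.
Vertical leg: 8 × 140, A = 1 120 mm², x = 4 mm, Ī = 5 973 mm⁴.
Horizontal leg (remainder): 107 × 8, A = 856 mm², x = 61.5 mm, Ī = 816 695 mm⁴.
Centroid: x̄ = ΣA·x / ΣA = 28.91 mm.
Transfer each piece to the centroidal y-axis using Ī + A·d² with d = x − 28.91:
  vertical leg: d = -24.91 mm → contributes +700 881 mm⁴
  horizontal leg (remainder): d = 32.59 mm → contributes +1 725 921 mm⁴
Total I = 2 426 802 mm⁴.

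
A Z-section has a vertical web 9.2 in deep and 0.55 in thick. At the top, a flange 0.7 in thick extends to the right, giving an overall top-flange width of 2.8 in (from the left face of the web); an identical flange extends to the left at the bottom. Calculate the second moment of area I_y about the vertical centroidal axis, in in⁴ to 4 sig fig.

I_y ≈ 7.630 in⁴

Split into non-overlapping primitives; take the origin at the lower-left of the bounding box.
Web: 0.55 × 9.2, A = 5.06 in², x = 2.525 in, Ī = 0.127554 in⁴.
Top flange (beyond web): 2.25 × 0.7, A = 1.575 in², x = 3.925 in, Ī = 0.664453 in⁴.
Bottom flange (beyond web): 2.25 × 0.7, A = 1.575 in², x = 1.125 in, Ī = 0.664453 in⁴.
Centroid: x̄ = ΣA·x / ΣA = 2.525 in.
Transfer each piece to the vertical centroidal axis using Ī + A·d² with d = x − 2.525:
  web: d = 0 in → contributes +0.127554 in⁴
  top flange (beyond web): d = 1.4 in → contributes +3.75145 in⁴
  bottom flange (beyond web): d = -1.4 in → contributes +3.75145 in⁴
Total I = 7.63046 in⁴.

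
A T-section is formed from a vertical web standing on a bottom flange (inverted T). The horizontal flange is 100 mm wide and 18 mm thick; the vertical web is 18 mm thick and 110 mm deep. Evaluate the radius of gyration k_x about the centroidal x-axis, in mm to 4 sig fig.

Treat the section as a set of non-overlapping primitives; coordinates are from the bounding-box lower-left.
Flange: 100 × 18, A = 1 800 mm², y = 9 mm, Ī = 48 600 mm⁴.
Web: 18 × 110, A = 1 980 mm², y = 73 mm, Ī = 1 996 500 mm⁴.
Centroid: ȳ = ΣA·y / ΣA = 42.5238 mm.
Transfer each piece to the centroidal x-axis using Ī + A·d² with d = y − 42.5238:
  flange: d = -33.5238 mm → contributes +2 071 522 mm⁴
  web: d = 30.4762 mm → contributes +3 835 520 mm⁴
Total I = 5 907 043 mm⁴.
Radius of gyration: k = √(I/A) = √(5 907 043 / 3 780) = 39.5311 mm.

k_x ≈ 39.53 mm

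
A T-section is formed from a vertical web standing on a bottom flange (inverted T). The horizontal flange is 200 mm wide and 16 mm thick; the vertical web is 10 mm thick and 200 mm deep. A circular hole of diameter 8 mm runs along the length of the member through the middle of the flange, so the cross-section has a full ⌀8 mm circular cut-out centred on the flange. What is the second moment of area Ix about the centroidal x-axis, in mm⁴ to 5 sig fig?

Ix ≈ 2.1003 × 10⁷ mm⁴

Break the section into simple shapes (no overlaps), measuring from the bottom-left corner of the bounding box.
Flange: 200 × 16, A = 3 200 mm², y = 8 mm, Ī = 68266.67 mm⁴.
Web: 10 × 200, A = 2 000 mm², y = 116 mm, Ī = 6 666 667 mm⁴.
Hole (subtracted): ⌀8, A = 50.26548 mm², y = 8 mm, Ī = 201.0619 mm⁴.
Centroid: ȳ = ΣA·y / ΣA = 49.94391 mm.
Transfer each piece to the centroidal x-axis using Ī + A·d² with d = y − 49.94391:
  flange: d = -41.94391 mm → contributes +5 698 000 mm⁴
  web: d = 66.05609 mm → contributes +15 393 481 mm⁴
  hole: d = -41.94391 mm → contributes −88632.7 mm⁴
Total I = 21 002 848 mm⁴.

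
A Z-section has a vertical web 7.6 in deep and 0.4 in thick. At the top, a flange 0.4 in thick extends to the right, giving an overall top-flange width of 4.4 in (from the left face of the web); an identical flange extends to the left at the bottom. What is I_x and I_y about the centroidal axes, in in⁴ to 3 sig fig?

I_x ≈ 56.1 in⁴, I_y ≈ 19.8 in⁴

Treat the section as a set of non-overlapping primitives; coordinates are from the bounding-box lower-left.
Web: 0.4 × 7.6, A = 3.04 in², y = 3.8 in, Ī = 14.633 in⁴.
Top flange (beyond web): 4 × 0.4, A = 1.6 in², y = 7.4 in, Ī = 0.021333 in⁴.
Bottom flange (beyond web): 4 × 0.4, A = 1.6 in², y = 0.2 in, Ī = 0.021333 in⁴.
Centroid: ȳ = ΣA·y / ΣA = 3.8 in.
Transfer each piece to the centroidal x-axis using Ī + A·d² with d = y − 3.8:
  web: d = 0 in → contributes +14.633 in⁴
  top flange (beyond web): d = 3.6 in → contributes +20.757 in⁴
  bottom flange (beyond web): d = -3.6 in → contributes +20.757 in⁴
Total I = 56.147 in⁴.
For the y-axis: x̄ = 4.2 in.
Repeating about the centroidal y-axis gives I_y = 19.795 in⁴.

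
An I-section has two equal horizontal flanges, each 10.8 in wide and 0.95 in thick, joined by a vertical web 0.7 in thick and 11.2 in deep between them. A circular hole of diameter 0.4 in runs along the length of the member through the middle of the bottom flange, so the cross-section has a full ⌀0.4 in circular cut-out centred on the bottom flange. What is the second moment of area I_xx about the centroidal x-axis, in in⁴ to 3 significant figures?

Split into non-overlapping primitives; take the origin at the lower-left of the bounding box.
Bottom flange: 10.8 × 0.95, A = 10.26 in², y = 0.475 in, Ī = 0.77164 in⁴.
Web: 0.7 × 11.2, A = 7.84 in², y = 6.55 in, Ī = 81.954 in⁴.
Top flange: 10.8 × 0.95, A = 10.26 in², y = 12.625 in, Ī = 0.77164 in⁴.
Hole (subtracted): ⌀0.4, A = 0.12566 in², y = 0.475 in, Ī = 0.0012566 in⁴.
Centroid: ȳ = ΣA·y / ΣA = 6.577 in.
Transfer each piece to the centroidal x-axis using Ī + A·d² with d = y − 6.577:
  bottom flange: d = -6.102 in → contributes +382.8 in⁴
  web: d = -0.027038 in → contributes +81.96 in⁴
  top flange: d = 6.048 in → contributes +376.06 in⁴
  hole: d = -6.102 in → contributes −4.6803 in⁴
Total I = 836.14 in⁴.

I_xx ≈ 836 in⁴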